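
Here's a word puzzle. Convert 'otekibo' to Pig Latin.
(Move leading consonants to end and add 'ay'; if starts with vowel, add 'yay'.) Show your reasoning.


'otekibo' starts with a vowel, so add 'yay': 'otekiboyay'.

otekiboyay


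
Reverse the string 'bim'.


Reverse 'bim' character by character: 'mib'.

mib


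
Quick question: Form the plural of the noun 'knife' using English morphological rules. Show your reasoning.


Apply rule: Change -fe to -ves. 'knife' becomes 'knives'.

knives


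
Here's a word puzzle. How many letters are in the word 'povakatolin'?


Spell out 'povakatolin' and number each letter: p(1), o(2), v(3), a(4), k(5), a(6), t(7), o(8), l(9), i(10), n(11). Total: 11 letters.

11


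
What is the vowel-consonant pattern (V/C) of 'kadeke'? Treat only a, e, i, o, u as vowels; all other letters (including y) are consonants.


Letter mapping: k = C, a = V, d = C, e = V, k = C, e = V.

CVCVCV


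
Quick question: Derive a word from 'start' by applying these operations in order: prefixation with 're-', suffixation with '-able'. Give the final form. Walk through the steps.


Step 1: Add prefix 're-' to 'start' = 'restart'
Step 2: Add suffix '-able' to 'restart' = 'restartable'

restartable


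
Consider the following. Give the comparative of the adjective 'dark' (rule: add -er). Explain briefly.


Apply comparative formation (add -er): 'dark' -> 'darker'.

darker


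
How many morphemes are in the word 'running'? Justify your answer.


Decomposition: run (root) + -ing (suffix) = 2 morpheme(s)

2 morphemes


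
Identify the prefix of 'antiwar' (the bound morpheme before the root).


The word 'antiwar' = 'anti' (prefix) + 'war' (root). The prefix is 'anti'.

anti


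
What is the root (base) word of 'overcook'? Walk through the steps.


Remove prefix 'over' from 'overcook' to get root 'cook'.

cook


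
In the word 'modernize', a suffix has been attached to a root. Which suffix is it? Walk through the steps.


The word 'modernize' = 'modern' (root) + '-ize' (suffix). The suffix is '-ize'.

ize


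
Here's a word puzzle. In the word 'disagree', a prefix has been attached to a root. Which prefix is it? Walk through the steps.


The word 'disagree' = 'dis' (prefix) + 'agree' (root). The prefix is 'dis'.

dis


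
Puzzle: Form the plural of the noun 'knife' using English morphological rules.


Apply rule: Change -fe to -ves. 'knife' becomes 'knives'.

knives


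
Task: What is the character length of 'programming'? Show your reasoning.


Spell out 'programming' and number each letter: p(1), r(2), o(3), g(4), r(5), a(6), m(7), m(8), i(9), n(10), g(11). Total: 11 letters.

11


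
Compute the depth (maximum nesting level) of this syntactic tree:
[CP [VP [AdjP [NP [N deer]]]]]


Count bracket nesting levels:
'[' at pos 0: depth = 1
'[' at pos 4: depth = 2
'[' at pos 8: depth = 3
'[' at pos 14: depth = 4
'[' at pos 18: depth = 5
Maximum depth reached: 5

5


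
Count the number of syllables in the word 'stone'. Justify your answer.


Break 'stone' into syllables: stone -> stone = 1 syllable

1 syllable


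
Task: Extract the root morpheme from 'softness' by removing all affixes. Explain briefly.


Remove suffix '-ness' from 'softness' to get root 'soft'.

soft


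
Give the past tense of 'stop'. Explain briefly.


Apply rule: Double final consonant and add -ed. 'stop' becomes 'stopped'.

stopped


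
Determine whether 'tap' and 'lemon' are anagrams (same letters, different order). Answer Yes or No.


Sorted letters of 'tap': 'apt'
Sorted letters of 'lemon': 'elmno'
They do not match.

No


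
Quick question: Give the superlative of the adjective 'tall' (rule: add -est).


Apply superlative formation (add -est): 'tall' -> 'tallest'.

tallest


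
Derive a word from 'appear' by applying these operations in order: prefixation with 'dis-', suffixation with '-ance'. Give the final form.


Step 1: Add prefix 'dis-' to 'appear' = 'disappear'
Step 2: Add suffix '-ance' to 'disappear' = 'disappearance'

disappearance


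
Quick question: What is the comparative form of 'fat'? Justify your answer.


Apply comparative formation (double final consonant, add -er): 'fat' -> 'fatter'.

fatter


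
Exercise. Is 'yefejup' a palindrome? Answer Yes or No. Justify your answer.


Forward: 'yefejup'
Reversed: 'pujefey'
They differ.

No


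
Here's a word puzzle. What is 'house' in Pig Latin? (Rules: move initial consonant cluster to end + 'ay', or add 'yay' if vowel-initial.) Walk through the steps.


'house': move consonant cluster 'h' to end and add 'ay': 'ousehay'.

ousehay


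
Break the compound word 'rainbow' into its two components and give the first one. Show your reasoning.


Split 'rainbow' into 'rain' + 'bow'. The first part is 'rain'.

rain


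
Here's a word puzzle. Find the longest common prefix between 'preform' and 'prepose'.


Compare from the start: 3 characters match: 'pre'. Mismatch at position 4: 'f' vs 'p'.

pre


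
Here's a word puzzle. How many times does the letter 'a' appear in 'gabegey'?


Letter 'a' in 'gabegey': found at position(s) 2 = 1 occurrence(s).

1


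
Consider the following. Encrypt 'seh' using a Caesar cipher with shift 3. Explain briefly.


Shift each letter by 3: s -> v, e -> h, h -> k. Result: 'vhk'.

vhk


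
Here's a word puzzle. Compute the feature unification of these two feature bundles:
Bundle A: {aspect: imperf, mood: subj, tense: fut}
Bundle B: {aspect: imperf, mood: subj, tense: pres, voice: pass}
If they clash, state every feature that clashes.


Compare features:
aspect: A=imperf vs B=imperf -> unified: imperf
mood: A=subj vs B=subj -> unified: subj
tense: A=fut vs B=pres -> CLASH
voice: A=_ vs B=pass -> unified: pass
Clash detected on feature 'tense' (fut vs pres); unification fails.

CLASH on 'tense' (fut vs pres)


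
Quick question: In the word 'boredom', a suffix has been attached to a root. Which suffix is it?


The word 'boredom' = 'bore' (root) + '-dom' (suffix). The suffix is '-dom'.

dom


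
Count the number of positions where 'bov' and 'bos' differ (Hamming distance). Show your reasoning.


Alignment:
Position 1: 'b' vs 'b' = match
Position 2: 'o' vs 'o' = match
Position 3: 'v' vs 's' = DIFFER
Total differences: 1

1


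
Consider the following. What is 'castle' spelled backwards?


Reverse 'castle' character by character: 'eltsac'.

eltsac


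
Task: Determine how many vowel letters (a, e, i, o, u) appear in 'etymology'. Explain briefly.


Vowels in 'etymology': e, o, o = 3 vowels.

3


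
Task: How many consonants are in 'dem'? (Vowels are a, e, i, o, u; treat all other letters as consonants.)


Consonants in 'dem': d, m = 2 consonants.

2


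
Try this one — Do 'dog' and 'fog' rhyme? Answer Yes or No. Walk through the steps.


Rime (stressed vowel + following sounds) of 'dog': -og = /ɒg/
Rime of 'fog': -og = /ɒg/
/ɒg/ and /ɒg/ are the same ending sound, so the words rhyme.

Yes


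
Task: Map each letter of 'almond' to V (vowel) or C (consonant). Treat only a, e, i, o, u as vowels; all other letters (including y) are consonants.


Letter mapping: a = V, l = C, m = C, o = V, n = C, d = C.

VCCVCC


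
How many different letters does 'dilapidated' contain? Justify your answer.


Unique letters in 'dilapidated': {a, d, e, i, l, p, t} = 7 distinct letters.

7


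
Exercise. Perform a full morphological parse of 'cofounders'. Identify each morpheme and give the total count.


Step 1: Identify prefix: 'co' (meaning: together)
Step 2: Identify root: 'found'
Step 3: Identify suffix(es): 'er, s'
Decomposition: co- (prefix: together) + found (root) + -er (suffix: one who) + -s (plural)
Total morphemes: 4

4 morphemes (co- (prefix: together) + found (root) + -er (suffix: one who) + -s (plural))


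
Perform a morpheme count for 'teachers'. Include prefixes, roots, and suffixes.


Decomposition: teach (root) + -er (suffix) + -s (plural) = 3 morpheme(s)

3 morphemes


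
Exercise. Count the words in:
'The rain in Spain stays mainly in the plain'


Split into words: The | rain | in | Spain | stays | mainly | in | the | plain = 9 words.

9


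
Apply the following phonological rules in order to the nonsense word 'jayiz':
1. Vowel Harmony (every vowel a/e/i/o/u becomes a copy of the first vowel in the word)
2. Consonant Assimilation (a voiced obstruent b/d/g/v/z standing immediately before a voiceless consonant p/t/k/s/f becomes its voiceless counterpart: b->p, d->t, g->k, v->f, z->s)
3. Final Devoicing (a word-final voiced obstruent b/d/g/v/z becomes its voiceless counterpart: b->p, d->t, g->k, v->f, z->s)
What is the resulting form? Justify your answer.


Starting form: 'jayiz'
Rule 1: Vowel Harmony: all vowels become 'a' (matching first vowel). 'jayiz' -> 'jayaz'
Rule 2: Consonant Assimilation: no voiced obstruent (b/d/g/v/z) stands immediately before a voiceless consonant (p/t/k/s/f). No change.
Rule 3: Final Devoicing: word-final voiced obstruent 'z' becomes voiceless 's'. 'jayaz' -> 'jayas'
Final form: 'jayas'

jayas


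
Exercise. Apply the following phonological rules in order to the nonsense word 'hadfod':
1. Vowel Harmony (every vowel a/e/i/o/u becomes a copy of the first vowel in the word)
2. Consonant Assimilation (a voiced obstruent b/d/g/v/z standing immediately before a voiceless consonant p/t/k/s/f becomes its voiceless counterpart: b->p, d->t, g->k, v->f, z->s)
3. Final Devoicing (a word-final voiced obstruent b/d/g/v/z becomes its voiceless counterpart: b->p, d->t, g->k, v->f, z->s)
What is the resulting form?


Starting form: 'hadfod'
Rule 1: Vowel Harmony: all vowels become 'a' (matching first vowel). 'hadfod' -> 'hadfad'
Rule 2: Consonant Assimilation: voiced obstruent before voiceless consonant becomes voiceless ('df' -> 'tf'). 'hadfad' -> 'hatfad'
Rule 3: Final Devoicing: word-final voiced obstruent 'd' becomes voiceless 't'. 'hatfad' -> 'hatfat'
Final form: 'hatfat'

hatfat


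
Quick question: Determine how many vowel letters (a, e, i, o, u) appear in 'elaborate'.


Vowels in 'elaborate': e, a, o, a, e = 5 vowels.

5


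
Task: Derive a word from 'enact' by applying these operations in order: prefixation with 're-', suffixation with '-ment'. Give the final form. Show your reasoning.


Step 1: Add prefix 're-' to 'enact' = 'reenact'
Step 2: Add suffix '-ment' to 'reenact' = 'reenactment'

reenactment


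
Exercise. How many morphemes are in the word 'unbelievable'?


Decomposition: un- (prefix) + believe (root) + -able (suffix) = 3 morpheme(s)

3 morphemes


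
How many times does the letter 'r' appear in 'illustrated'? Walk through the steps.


Letter 'r' in 'illustrated': found at position(s) 7 = 1 occurrence(s).

1


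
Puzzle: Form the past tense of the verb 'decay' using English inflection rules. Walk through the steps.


Apply rule: Add -ed. 'decay' becomes 'decayed'.

decayed


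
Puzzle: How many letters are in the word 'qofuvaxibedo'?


Spell out 'qofuvaxibedo' and number each letter: q(1), o(2), f(3), u(4), v(5), a(6), x(7), i(8), b(9), e(10), d(11), o(12). Total: 12 letters.

12


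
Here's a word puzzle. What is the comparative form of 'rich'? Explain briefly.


Apply comparative formation (add -er): 'rich' -> 'richer'.

richer


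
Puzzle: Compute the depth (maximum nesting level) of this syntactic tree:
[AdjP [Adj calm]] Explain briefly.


Count bracket nesting levels:
'[' at pos 0: depth = 1
'[' at pos 6: depth = 2
Maximum depth reached: 2

2


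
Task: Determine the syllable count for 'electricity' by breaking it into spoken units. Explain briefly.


Break 'electricity' into syllables: e-lec-tric-i-ty -> e | lec | tric | i | ty = 5 syllables

5 syllables


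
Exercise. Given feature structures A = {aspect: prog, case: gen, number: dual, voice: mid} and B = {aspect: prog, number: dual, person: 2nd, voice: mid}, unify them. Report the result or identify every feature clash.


Compare features:
aspect: A=prog vs B=prog -> unified: prog
case: A=gen vs B=_ -> unified: gen
number: A=dual vs B=dual -> unified: dual
person: A=_ vs B=2nd -> unified: 2nd
voice: A=mid vs B=mid -> unified: mid
No clashes found.

Unified: {aspect: prog, case: gen, number: dual, person: 2nd, voice: mid}


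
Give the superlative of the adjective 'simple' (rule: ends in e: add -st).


Apply superlative formation (ends in e: add -st): 'simple' -> 'simplest'.

simplest


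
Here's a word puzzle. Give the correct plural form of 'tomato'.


Apply rule: Add -es (consonant + o). 'tomato' becomes 'tomatoes'.

tomatoes


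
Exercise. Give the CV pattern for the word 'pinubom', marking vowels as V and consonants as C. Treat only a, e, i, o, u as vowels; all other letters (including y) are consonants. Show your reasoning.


Letter mapping: p = C, i = V, n = C, u = V, b = C, o = V, m = C.

CVCVCVC


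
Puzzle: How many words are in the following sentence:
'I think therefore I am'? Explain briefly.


Split into words: I | think | therefore | I | am = 5 words.

5


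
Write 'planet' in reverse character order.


Reverse 'planet' character by character: 'tenalp'.

tenalp


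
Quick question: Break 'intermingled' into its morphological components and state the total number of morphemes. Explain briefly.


Step 1: Identify prefix: 'inter' (meaning: between)
Step 2: Identify root: 'mingle'
Step 3: Identify suffix(es): 'ed'
Decomposition: inter- (prefix: between) + mingle (root) + -ed (suffix: past)
Total morphemes: 3

3 morphemes (inter- (prefix: between) + mingle (root) + -ed (suffix: past))


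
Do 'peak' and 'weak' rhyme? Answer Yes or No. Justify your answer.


Rime (stressed vowel + following sounds) of 'peak': -eak = /iːk/
Rime of 'weak': -eak = /iːk/
/iːk/ and /iːk/ are the same ending sound, so the words rhyme.

Yes


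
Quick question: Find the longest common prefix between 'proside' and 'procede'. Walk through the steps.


Compare from the start: 3 characters match: 'pro'. Mismatch at position 4: 's' vs 'c'.

pro


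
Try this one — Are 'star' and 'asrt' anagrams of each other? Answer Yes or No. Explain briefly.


Sorted letters of 'star': 'arst'
Sorted letters of 'asrt': 'arst'
They match.

Yes


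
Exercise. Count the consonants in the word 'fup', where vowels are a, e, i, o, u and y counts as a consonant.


Consonants in 'fup': f, p = 2 consonants.

2


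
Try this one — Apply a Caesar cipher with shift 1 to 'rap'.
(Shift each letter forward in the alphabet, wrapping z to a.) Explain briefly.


Shift each letter by 1: r -> s, a -> b, p -> q. Result: 'sbq'.

sbq


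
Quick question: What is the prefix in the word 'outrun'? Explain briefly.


The word 'outrun' = 'out' (prefix) + 'run' (root). The prefix is 'out'.

out


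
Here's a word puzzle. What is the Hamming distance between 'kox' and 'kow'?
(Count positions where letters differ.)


Alignment:
Position 1: 'k' vs 'k' = match
Position 2: 'o' vs 'o' = match
Position 3: 'x' vs 'w' = DIFFER
Total differences: 1

1


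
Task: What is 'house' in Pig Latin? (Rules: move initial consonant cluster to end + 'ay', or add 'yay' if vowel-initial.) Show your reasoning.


'house': move consonant cluster 'h' to end and add 'ay': 'ousehay'.

ousehay


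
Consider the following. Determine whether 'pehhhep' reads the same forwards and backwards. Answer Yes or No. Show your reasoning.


Forward: 'pehhhep'
Reversed: 'pehhhep'
They are identical.

Yes


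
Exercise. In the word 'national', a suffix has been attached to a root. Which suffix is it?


The word 'national' = 'nation' (root) + '-al' (suffix). The suffix is '-al'.

al


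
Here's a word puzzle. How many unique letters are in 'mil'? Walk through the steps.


Unique letters in 'mil': {i, l, m} = 3 distinct letters.

3


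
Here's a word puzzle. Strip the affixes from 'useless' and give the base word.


Remove suffix '-less' from 'useless' to get root 'use'.

use


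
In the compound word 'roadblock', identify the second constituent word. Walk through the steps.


Split 'roadblock' into 'road' + 'block'. The second part is 'block'.

block


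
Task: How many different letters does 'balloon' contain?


Unique letters in 'balloon': {a, b, l, n, o} = 5 distinct letters.

5


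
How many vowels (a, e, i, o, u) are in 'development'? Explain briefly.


Vowels in 'development': e, e, o, e = 4 vowels.

4


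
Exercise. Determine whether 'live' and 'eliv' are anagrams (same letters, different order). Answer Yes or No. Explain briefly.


Sorted letters of 'live': 'eilv'
Sorted letters of 'eliv': 'eilv'
They match.

Yes


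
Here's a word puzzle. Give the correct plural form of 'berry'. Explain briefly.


Apply rule: Change -y to -ies (consonant + y). 'berry' becomes 'berries'.

berries


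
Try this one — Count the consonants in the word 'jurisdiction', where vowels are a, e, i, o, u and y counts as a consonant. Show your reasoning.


Consonants in 'jurisdiction': j, r, s, d, c, t, n = 7 consonants.

7


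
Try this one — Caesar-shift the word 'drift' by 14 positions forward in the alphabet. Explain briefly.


Shift each letter by 14: d -> r, r -> f, i -> w, f -> t, t -> h. Result: 'rfwth'.

rfwth


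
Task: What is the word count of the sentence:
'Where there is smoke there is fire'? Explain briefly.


Split into words: Where | there | is | smoke | there | is | fire = 7 words.

7


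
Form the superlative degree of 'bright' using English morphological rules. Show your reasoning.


Apply superlative formation (add -est): 'bright' -> 'brightest'.

brightest


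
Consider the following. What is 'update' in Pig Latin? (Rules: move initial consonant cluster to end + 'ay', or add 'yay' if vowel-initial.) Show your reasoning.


'update' starts with a vowel, so add 'yay': 'updateyay'.

updateyay


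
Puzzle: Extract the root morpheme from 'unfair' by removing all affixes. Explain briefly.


Remove prefix 'un' from 'unfair' to get root 'fair'.

fair


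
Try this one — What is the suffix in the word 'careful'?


The word 'careful' = 'care' (root) + '-ful' (suffix). The suffix is '-ful'.

ful


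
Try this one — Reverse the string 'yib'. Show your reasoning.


Reverse 'yib' character by character: 'biy'.

biy


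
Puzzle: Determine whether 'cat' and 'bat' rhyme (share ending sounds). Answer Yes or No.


Rime (stressed vowel + following sounds) of 'cat': -at = /æt/
Rime of 'bat': -at = /æt/
/æt/ and /æt/ are the same ending sound, so the words rhyme.

Yes


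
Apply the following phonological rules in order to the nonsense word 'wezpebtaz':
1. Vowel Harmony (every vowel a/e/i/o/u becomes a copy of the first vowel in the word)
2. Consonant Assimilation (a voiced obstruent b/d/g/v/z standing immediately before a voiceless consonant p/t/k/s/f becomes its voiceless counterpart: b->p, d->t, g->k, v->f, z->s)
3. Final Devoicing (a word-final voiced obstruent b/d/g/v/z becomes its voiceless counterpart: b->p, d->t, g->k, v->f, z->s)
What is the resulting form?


Starting form: 'wezpebtaz'
Rule 1: Vowel Harmony: all vowels become 'e' (matching first vowel). 'wezpebtaz' -> 'wezpebtez'
Rule 2: Consonant Assimilation: voiced obstruent before voiceless consonant becomes voiceless ('zp' -> 'sp', 'bt' -> 'pt'). 'wezpebtez' -> 'wespeptez'
Rule 3: Final Devoicing: word-final voiced obstruent 'z' becomes voiceless 's'. 'wespeptez' -> 'wespeptes'
Final form: 'wespeptes'

wespeptes


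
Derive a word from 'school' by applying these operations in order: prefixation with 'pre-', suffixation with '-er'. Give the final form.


Step 1: Add prefix 'pre-' to 'school' = 'preschool'
Step 2: Add suffix '-er' to 'preschool' = 'preschooler'

preschooler


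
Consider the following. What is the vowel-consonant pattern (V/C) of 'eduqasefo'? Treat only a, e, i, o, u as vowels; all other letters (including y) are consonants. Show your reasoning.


Letter mapping: e = V, d = C, u = V, q = C, a = V, s = C, e = V, f = C, o = V.

VCVCVCVCV


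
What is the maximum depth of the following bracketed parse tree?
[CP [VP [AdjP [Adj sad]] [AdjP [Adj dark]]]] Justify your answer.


Count bracket nesting levels:
'[' at pos 0: depth = 1
'[' at pos 4: depth = 2
'[' at pos 8: depth = 3
'[' at pos 14: depth = 4
'[' at pos 25: depth = 3
'[' at pos 31: depth = 4
Maximum depth reached: 4

4


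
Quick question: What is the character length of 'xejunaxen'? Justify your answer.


Spell out 'xejunaxen' and number each letter: x(1), e(2), j(3), u(4), n(5), a(6), x(7), e(8), n(9). Total: 9 letters.

9


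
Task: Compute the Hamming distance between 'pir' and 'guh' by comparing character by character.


Alignment:
Position 1: 'p' vs 'g' = DIFFER
Position 2: 'i' vs 'u' = DIFFER
Position 3: 'r' vs 'h' = DIFFER
Total differences: 3

3


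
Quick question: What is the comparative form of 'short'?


Apply comparative formation (add -er): 'short' -> 'shorter'.

shorter


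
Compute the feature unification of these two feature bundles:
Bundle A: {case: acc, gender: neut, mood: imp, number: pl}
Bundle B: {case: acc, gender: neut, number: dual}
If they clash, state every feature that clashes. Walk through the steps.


Compare features:
case: A=acc vs B=acc -> unified: acc
gender: A=neut vs B=neut -> unified: neut
mood: A=imp vs B=_ -> unified: imp
number: A=pl vs B=dual -> CLASH
Clash detected on feature 'number' (pl vs dual); unification fails.

CLASH on 'number' (pl vs dual)


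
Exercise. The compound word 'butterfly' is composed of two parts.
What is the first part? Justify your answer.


Split 'butterfly' into 'butter' + 'fly'. The first part is 'butter'.

butter


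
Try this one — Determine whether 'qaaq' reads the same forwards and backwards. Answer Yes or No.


Forward: 'qaaq'
Reversed: 'qaaq'
They are identical.

Yes


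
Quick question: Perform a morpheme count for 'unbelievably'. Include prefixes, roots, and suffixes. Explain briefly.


Decomposition: un- (prefix) + believe (root) + -able (suffix) + -ly (suffix) = 4 morpheme(s)

4 morphemes


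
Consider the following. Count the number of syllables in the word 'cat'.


Break 'cat' into syllables: cat -> cat = 1 syllable

1 syllable


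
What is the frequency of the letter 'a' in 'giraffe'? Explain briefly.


Letter 'a' in 'giraffe': found at position(s) 4 = 1 occurrence(s).

1


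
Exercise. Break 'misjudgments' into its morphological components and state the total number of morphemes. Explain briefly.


Step 1: Identify prefix: 'mis' (meaning: wrongly)
Step 2: Identify root: 'judge'
Step 3: Identify suffix(es): 'ment, s'
Decomposition: mis- (prefix: wrongly) + judge (root) + -ment (suffix: action/result) + -s (plural)
Total morphemes: 4

4 morphemes (mis- (prefix: wrongly) + judge (root) + -ment (suffix: action/result) + -s (plural))


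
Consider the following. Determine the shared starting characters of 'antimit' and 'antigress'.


Compare from the start: 4 characters match: 'anti'. Mismatch at position 5: 'm' vs 'g'.

anti


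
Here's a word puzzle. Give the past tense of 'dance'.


Apply rule: Add -d (word ends in -e). 'dance' becomes 'danced'.

danced


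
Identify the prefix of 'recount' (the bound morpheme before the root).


The word 'recount' = 're' (prefix) + 'count' (root). The prefix is 're'.

re


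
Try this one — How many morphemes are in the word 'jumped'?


Decomposition: jump (root) + -ed (suffix) = 2 morpheme(s)

2 morphemes


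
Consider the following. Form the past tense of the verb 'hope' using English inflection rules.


Apply rule: Add -d (word ends in -e). 'hope' becomes 'hoped'.

hoped


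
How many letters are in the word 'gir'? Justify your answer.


Spell out 'gir' and number each letter: g(1), i(2), r(3). Total: 3 letters.

3


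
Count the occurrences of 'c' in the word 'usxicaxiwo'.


Letter 'c' in 'usxicaxiwo': found at position(s) 5 = 1 occurrence(s).

1


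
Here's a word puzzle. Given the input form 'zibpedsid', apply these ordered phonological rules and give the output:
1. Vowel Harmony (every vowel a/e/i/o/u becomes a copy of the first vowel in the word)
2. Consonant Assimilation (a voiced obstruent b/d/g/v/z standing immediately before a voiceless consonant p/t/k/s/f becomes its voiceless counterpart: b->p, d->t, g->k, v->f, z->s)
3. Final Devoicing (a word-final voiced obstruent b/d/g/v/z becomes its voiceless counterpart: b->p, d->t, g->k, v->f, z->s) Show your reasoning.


Starting form: 'zibpedsid'
Rule 1: Vowel Harmony: all vowels become 'i' (matching first vowel). 'zibpedsid' -> 'zibpidsid'
Rule 2: Consonant Assimilation: voiced obstruent before voiceless consonant becomes voiceless ('bp' -> 'pp', 'ds' -> 'ts'). 'zibpidsid' -> 'zippitsid'
Rule 3: Final Devoicing: word-final voiced obstruent 'd' becomes voiceless 't'. 'zippitsid' -> 'zippitsit'
Final form: 'zippitsit'

zippitsit


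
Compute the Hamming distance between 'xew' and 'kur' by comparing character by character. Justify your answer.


Alignment:
Position 1: 'x' vs 'k' = DIFFER
Position 2: 'e' vs 'u' = DIFFER
Position 3: 'w' vs 'r' = DIFFER
Total differences: 3

3


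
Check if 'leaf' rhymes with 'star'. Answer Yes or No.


Rime (stressed vowel + following sounds) of 'leaf': -eaf = /iːf/
Rime of 'star': -ar = /ɑːr/
/iːf/ and /ɑːr/ are different ending sounds, so the words do not rhyme.

No


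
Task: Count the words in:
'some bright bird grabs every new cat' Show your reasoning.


Split into words: some | bright | bird | grabs | every | new | cat = 7 words.

7


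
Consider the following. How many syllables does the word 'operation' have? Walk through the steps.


Break 'operation' into syllables: op-er-a-tion -> op | er | a | tion = 4 syllables

4 syllables


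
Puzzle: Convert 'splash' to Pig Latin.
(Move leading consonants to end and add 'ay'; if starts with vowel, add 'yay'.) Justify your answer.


'splash': move consonant cluster 'spl' to end and add 'ay': 'ashsplay'.

ashsplay


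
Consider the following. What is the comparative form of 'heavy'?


Apply comparative formation (consonant + y: change y to i, add -er): 'heavy' -> 'heavier'.

heavier


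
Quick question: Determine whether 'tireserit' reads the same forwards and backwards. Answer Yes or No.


Forward: 'tireserit'
Reversed: 'tireserit'
They are identical.

Yes


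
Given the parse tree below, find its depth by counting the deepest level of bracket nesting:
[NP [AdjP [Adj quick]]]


Count bracket nesting levels:
'[' at pos 0: depth = 1
'[' at pos 4: depth = 2
'[' at pos 10: depth = 3
Maximum depth reached: 3

3


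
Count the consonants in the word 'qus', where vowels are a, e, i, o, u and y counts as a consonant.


Consonants in 'qus': q, s = 2 consonants.

2


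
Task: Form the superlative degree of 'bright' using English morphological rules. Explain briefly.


Apply superlative formation (add -est): 'bright' -> 'brightest'.

brightest


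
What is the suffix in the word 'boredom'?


The word 'boredom' = 'bore' (root) + '-dom' (suffix). The suffix is '-dom'.

dom


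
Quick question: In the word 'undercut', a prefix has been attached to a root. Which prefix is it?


The word 'undercut' = 'under' (prefix) + 'cut' (root). The prefix is 'under'.

under


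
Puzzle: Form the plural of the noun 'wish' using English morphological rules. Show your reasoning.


Apply rule: Add -es (sibilant/fricative ending). 'wish' becomes 'wishes'.

wishes


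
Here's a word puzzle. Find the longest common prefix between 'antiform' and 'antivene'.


Compare from the start: 4 characters match: 'anti'. Mismatch at position 5: 'f' vs 'v'.

anti


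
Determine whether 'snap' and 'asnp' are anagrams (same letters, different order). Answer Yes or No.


Sorted letters of 'snap': 'anps'
Sorted letters of 'asnp': 'anps'
They match.

Yes


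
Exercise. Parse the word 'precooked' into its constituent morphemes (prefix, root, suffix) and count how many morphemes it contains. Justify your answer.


Step 1: Identify prefix: 'pre' (meaning: before)
Step 2: Identify root: 'cook'
Step 3: Identify suffix(es): 'ed'
Decomposition: pre- (prefix: before) + cook (root) + -ed (suffix: past)
Total morphemes: 3

3 morphemes (pre- (prefix: before) + cook (root) + -ed (suffix: past))


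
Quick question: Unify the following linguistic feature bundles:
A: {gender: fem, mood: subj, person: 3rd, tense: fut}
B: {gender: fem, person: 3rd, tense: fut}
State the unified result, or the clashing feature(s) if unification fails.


Compare features:
gender: A=fem vs B=fem -> unified: fem
mood: A=subj vs B=_ -> unified: subj
person: A=3rd vs B=3rd -> unified: 3rd
tense: A=fut vs B=fut -> unified: fut
No clashes found.

Unified: {gender: fem, mood: subj, person: 3rd, tense: fut}


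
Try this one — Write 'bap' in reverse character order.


Reverse 'bap' character by character: 'pab'.

pab


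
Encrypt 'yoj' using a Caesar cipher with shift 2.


Shift each letter by 2: y -> a, o -> q, j -> l. Result: 'aql'.

aql


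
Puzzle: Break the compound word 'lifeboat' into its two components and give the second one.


Split 'lifeboat' into 'life' + 'boat'. The second part is 'boat'.

boat


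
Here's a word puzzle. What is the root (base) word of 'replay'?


Remove prefix 're' from 'replay' to get root 'play'.

play


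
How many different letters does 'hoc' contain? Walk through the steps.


Unique letters in 'hoc': {c, h, o} = 3 distinct letters.

3


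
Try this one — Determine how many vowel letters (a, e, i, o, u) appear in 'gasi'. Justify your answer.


Vowels in 'gasi': a, i = 2 vowels.

2


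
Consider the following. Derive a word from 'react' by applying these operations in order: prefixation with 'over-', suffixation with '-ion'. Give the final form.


Step 1: Add prefix 'over-' to 'react' = 'overreact'
Step 2: Add suffix '-ion' to 'overreact' = 'overreaction'

overreaction


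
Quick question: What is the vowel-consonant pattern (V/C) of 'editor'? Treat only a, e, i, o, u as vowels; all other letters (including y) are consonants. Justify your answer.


Letter mapping: e = V, d = C, i = V, t = C, o = V, r = C.

VCVCVC


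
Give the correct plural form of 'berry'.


Apply rule: Change -y to -ies (consonant + y). 'berry' becomes 'berries'.

berries


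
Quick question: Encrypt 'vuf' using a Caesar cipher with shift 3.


Shift each letter by 3: v -> y, u -> x, f -> i. Result: 'yxi'.

yxi


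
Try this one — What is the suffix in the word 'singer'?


The word 'singer' = 'sing' (root) + '-er' (suffix). The suffix is '-er'.

er


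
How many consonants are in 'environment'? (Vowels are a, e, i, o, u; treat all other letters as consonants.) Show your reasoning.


Consonants in 'environment': n, v, r, n, m, n, t = 7 consonants.

7


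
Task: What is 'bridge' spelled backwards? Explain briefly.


Reverse 'bridge' character by character: 'egdirb'.

egdirb


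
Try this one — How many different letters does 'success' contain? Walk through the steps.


Unique letters in 'success': {c, e, s, u} = 4 distinct letters.

4


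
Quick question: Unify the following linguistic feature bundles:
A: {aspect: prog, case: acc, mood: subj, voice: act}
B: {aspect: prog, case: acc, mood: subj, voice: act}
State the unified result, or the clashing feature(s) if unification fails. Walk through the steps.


Compare features:
aspect: A=prog vs B=prog -> unified: prog
case: A=acc vs B=acc -> unified: acc
mood: A=subj vs B=subj -> unified: subj
voice: A=act vs B=act -> unified: act
No clashes found.

Unified: {aspect: prog, case: acc, mood: subj, voice: act}


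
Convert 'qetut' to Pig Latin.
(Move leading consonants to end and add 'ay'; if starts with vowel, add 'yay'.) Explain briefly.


'qetut': move consonant cluster 'q' to end and add 'ay': 'etutqay'.

etutqay


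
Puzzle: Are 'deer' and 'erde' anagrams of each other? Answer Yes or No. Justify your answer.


Sorted letters of 'deer': 'deer'
Sorted letters of 'erde': 'deer'
They match.

Yes


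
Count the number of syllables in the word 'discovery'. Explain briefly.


Break 'discovery' into syllables: dis-cov-er-y -> dis | cov | er | y = 4 syllables

4 syllables


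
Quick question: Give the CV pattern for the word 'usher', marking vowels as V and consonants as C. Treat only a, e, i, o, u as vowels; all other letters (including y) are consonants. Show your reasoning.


Letter mapping: u = V, s = C, h = C, e = V, r = C.

VCCVC


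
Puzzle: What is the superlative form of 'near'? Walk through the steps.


Apply superlative formation (add -est): 'near' -> 'nearest'.

nearest


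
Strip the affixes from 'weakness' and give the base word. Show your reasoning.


Remove suffix '-ness' from 'weakness' to get root 'weak'.

weak


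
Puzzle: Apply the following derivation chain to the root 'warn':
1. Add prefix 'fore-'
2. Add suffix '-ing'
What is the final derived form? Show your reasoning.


Step 1: Add prefix 'fore-' to 'warn' = 'forewarn'
Step 2: Add suffix '-ing' to 'forewarn' = 'forewarning'

forewarning


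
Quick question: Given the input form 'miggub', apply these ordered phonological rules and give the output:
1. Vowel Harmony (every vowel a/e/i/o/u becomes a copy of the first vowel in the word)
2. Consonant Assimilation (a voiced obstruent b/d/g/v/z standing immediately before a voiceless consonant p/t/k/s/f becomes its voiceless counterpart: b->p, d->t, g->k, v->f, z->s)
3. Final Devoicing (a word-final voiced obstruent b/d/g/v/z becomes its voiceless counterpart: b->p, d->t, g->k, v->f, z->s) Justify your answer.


Starting form: 'miggub'
Rule 1: Vowel Harmony: all vowels become 'i' (matching first vowel). 'miggub' -> 'miggib'
Rule 2: Consonant Assimilation: no voiced obstruent (b/d/g/v/z) stands immediately before a voiceless consonant (p/t/k/s/f). No change.
Rule 3: Final Devoicing: word-final voiced obstruent 'b' becomes voiceless 'p'. 'miggib' -> 'miggip'
Final form: 'miggip'

miggip


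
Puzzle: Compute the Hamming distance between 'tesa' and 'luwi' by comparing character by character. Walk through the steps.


Alignment:
Position 1: 't' vs 'l' = DIFFER
Position 2: 'e' vs 'u' = DIFFER
Position 3: 's' vs 'w' = DIFFER
Position 4: 'a' vs 'i' = DIFFER
Total differences: 4

4


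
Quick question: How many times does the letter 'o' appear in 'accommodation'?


Letter 'o' in 'accommodation': found at position(s) 4, 7, 12 = 3 occurrence(s).

3


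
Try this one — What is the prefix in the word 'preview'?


The word 'preview' = 'pre' (prefix) + 'view' (root). The prefix is 'pre'.

pre


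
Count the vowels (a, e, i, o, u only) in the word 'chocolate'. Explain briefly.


Vowels in 'chocolate': o, o, a, e = 4 vowels.

4


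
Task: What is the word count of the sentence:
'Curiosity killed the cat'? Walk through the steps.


Split into words: Curiosity | killed | the | cat = 4 words.

4


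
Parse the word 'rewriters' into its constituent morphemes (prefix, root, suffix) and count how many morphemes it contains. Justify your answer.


Step 1: Identify prefix: 're' (meaning: again)
Step 2: Identify root: 'write'
Step 3: Identify suffix(es): 'er, s'
Decomposition: re- (prefix: again) + write (root) + -er (suffix: one who) + -s (plural)
Total morphemes: 4

4 morphemes (re- (prefix: again) + write (root) + -er (suffix: one who) + -s (plural))


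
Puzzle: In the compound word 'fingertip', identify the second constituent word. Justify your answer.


Split 'fingertip' into 'finger' + 'tip'. The second part is 'tip'.

tip


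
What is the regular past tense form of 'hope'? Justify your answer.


Apply rule: Add -d (word ends in -e). 'hope' becomes 'hoped'.

hoped


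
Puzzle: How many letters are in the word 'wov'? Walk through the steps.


Spell out 'wov' and number each letter: w(1), o(2), v(3). Total: 3 letters.

3


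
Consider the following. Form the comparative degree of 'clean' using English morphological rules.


Apply comparative formation (add -er): 'clean' -> 'cleaner'.

cleaner


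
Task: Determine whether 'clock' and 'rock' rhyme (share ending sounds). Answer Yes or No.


Rime (stressed vowel + following sounds) of 'clock': -ock = /ɒk/
Rime of 'rock': -ock = /ɒk/
/ɒk/ and /ɒk/ are the same ending sound, so the words rhyme.

Yes


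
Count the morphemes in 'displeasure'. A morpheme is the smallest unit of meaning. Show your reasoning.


Decomposition: dis- (prefix) + please (root) + -ure (suffix) = 3 morpheme(s)

3 morphemes


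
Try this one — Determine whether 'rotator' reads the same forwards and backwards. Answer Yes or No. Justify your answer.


Forward: 'rotator'
Reversed: 'rotator'
They are identical.

Yes


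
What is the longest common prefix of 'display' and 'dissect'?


Compare from the start: 3 characters match: 'dis'. Mismatch at position 4: 'p' vs 's'.

dis


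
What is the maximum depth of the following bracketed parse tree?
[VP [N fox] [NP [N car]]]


Count bracket nesting levels:
'[' at pos 0: depth = 1
'[' at pos 4: depth = 2
'[' at pos 12: depth = 2
'[' at pos 16: depth = 3
Maximum depth reached: 3

3


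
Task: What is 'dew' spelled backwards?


Reverse 'dew' character by character: 'wed'.

wed


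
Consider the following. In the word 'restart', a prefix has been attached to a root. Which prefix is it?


The word 'restart' = 're' (prefix) + 'start' (root). The prefix is 're'.

re


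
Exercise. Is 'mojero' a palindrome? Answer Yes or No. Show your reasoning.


Forward: 'mojero'
Reversed: 'orejom'
They differ.

No


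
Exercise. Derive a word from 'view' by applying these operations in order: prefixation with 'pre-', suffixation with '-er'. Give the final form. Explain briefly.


Step 1: Add prefix 'pre-' to 'view' = 'preview'
Step 2: Add suffix '-er' to 'preview' = 'previewer'

previewer


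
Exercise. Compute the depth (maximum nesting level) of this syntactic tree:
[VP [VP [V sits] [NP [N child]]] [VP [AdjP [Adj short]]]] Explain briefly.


Count bracket nesting levels:
'[' at pos 0: depth = 1
'[' at pos 4: depth = 2
'[' at pos 8: depth = 3
'[' at pos 17: depth = 3
'[' at pos 21: depth = 4
'[' at pos 33: depth = 2
'[' at pos 37: depth = 3
'[' at pos 43: depth = 4
Maximum depth reached: 4

4


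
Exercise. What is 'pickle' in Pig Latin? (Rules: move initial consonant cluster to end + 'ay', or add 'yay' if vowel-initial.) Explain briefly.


'pickle': move consonant cluster 'p' to end and add 'ay': 'icklepay'.

icklepay


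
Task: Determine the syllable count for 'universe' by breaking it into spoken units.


Break 'universe' into syllables: u-ni-verse -> u | ni | verse = 3 syllables

3 syllables


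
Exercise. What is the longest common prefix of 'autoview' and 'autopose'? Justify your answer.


Compare from the start: 4 characters match: 'auto'. Mismatch at position 5: 'v' vs 'p'.

auto


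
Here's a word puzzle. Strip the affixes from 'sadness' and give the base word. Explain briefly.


Remove suffix '-ness' from 'sadness' to get root 'sad'.

sad


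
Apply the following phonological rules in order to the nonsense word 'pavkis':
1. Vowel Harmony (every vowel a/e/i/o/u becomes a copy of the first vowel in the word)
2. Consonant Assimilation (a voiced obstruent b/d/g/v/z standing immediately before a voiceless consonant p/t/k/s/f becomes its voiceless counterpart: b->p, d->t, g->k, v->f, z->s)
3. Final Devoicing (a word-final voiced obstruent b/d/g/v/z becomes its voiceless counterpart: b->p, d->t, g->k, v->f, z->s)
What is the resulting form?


Starting form: 'pavkis'
Rule 1: Vowel Harmony: all vowels become 'a' (matching first vowel). 'pavkis' -> 'pavkas'
Rule 2: Consonant Assimilation: voiced obstruent before voiceless consonant becomes voiceless ('vk' -> 'fk'). 'pavkas' -> 'pafkas'
Rule 3: Final Devoicing: final consonant 's' is not one of the voiced obstruents b/d/g/v/z. No change.
Final form: 'pafkas'

pafkas
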